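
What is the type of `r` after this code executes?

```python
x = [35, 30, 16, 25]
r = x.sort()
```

list.sort() returns None (sorts in place)

NoneType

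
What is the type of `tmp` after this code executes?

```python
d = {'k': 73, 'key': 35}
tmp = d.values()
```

.values() returns a dict_values view object

dict_values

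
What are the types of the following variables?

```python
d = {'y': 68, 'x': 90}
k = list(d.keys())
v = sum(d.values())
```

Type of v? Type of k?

sum of int values returns int; list(...) returns list

int, list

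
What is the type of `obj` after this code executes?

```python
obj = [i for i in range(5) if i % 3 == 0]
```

A list comprehension [...] produces a list

list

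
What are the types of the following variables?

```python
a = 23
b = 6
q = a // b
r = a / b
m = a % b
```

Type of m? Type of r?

int % int returns int; int / int returns float

int, float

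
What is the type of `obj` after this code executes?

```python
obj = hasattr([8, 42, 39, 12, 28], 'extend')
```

hasattr() returns bool

bool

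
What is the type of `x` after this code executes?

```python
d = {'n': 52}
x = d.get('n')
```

dict.get() returns the value (int) when key is found

int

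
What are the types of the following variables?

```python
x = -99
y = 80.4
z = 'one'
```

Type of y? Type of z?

y is float; z is str

float, str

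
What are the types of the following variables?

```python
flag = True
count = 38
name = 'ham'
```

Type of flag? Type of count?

flag is bool; count is int

bool, int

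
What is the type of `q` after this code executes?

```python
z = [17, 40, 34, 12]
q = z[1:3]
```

Slicing a list always returns a list

list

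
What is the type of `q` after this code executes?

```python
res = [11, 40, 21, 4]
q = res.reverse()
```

list.reverse() returns None

NoneType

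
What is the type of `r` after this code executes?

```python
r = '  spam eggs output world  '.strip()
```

str.strip() returns str

str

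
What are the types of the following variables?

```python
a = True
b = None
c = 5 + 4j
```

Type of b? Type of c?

b is NoneType; c is complex

NoneType, complex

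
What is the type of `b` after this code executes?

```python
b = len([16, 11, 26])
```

len() always returns int

int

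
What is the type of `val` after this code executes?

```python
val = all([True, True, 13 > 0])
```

all() returns bool

bool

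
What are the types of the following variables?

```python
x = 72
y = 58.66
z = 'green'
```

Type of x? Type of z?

x is int; z is str

int, str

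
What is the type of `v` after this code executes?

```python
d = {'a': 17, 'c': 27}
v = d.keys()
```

.keys() returns a dict_keys view object

dict_keys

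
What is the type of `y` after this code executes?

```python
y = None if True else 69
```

Ternary: condition is True, if branch (None) taken → NoneType

NoneType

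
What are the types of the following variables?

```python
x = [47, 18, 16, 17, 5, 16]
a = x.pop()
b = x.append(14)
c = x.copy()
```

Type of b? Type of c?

list.append() returns None; list.copy() returns list

NoneType, list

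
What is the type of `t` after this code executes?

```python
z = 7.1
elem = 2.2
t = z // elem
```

float // float returns float (floor division preserves float type)

float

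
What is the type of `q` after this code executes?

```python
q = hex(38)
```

hex() returns str representation

str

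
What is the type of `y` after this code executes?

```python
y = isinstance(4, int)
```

isinstance() returns bool

bool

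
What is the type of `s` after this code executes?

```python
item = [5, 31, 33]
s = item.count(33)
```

list.count() returns int

int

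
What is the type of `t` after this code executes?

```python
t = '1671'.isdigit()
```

str.isdigit() returns bool

bool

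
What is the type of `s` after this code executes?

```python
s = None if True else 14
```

Ternary: condition is True, if branch (None) taken → NoneType

NoneType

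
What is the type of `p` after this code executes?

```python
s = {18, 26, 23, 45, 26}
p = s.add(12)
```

set.add() returns None (mutates in place)

NoneType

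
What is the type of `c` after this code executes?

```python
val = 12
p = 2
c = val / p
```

int / int always returns float in Python 3 (12 / 2 = 6)

float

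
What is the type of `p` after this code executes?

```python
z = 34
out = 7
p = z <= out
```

Comparison operators return bool

bool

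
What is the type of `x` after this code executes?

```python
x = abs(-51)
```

abs() of int returns int

int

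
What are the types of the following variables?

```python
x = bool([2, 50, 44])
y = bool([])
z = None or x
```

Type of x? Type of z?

bool() returns bool; None or <bool> returns the bool

bool, bool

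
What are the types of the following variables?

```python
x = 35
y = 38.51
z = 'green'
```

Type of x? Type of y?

x is int; y is float

int, float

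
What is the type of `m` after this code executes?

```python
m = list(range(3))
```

list(range(...)) returns list

list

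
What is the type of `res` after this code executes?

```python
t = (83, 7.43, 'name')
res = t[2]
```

Index 2 of tuple is 'name' which is str

str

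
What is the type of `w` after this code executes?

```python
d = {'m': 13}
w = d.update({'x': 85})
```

dict.update() returns None

NoneType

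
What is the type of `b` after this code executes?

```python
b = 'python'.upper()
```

str.upper() returns str

str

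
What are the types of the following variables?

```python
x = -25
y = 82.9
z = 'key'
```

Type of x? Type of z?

x is int; z is str

int, str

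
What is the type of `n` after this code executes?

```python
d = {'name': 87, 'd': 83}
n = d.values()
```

.values() returns a dict_values view object

dict_values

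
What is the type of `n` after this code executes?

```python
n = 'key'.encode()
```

str.encode() returns bytes

bytes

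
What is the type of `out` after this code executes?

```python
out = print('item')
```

print() returns None

NoneType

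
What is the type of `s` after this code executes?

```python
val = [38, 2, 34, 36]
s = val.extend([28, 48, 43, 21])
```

list.extend() returns None

NoneType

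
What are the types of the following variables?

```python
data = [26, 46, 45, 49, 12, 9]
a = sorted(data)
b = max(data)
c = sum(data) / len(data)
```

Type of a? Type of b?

sorted() returns list; max of ints returns int

list, int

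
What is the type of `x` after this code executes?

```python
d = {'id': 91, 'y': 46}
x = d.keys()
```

.keys() returns a dict_keys view object

dict_keys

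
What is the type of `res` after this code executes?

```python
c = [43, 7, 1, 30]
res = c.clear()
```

list.clear() returns None

NoneType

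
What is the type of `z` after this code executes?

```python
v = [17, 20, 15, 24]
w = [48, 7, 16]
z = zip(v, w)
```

zip() returns a zip iterator object

zip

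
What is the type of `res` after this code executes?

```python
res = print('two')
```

print() returns None

NoneType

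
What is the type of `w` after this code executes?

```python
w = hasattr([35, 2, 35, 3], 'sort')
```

hasattr() returns bool

bool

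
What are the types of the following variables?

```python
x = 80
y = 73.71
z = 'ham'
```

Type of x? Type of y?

x is int; y is float

int, float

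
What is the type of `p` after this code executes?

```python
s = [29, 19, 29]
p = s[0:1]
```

Slicing a list always returns a list

list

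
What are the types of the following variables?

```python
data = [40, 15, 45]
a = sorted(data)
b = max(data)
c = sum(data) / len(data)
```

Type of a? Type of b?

sorted() returns list; max of ints returns int

list, int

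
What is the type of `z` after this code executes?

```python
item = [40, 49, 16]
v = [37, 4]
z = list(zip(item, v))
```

list(zip(...)) returns a list of tuples

list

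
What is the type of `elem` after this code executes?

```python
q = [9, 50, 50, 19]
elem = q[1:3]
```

Slicing a list always returns a list

list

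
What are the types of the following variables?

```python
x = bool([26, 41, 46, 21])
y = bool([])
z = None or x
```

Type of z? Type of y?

None or <bool> returns the bool; bool() returns bool

bool, bool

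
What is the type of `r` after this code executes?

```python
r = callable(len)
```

callable() returns bool

bool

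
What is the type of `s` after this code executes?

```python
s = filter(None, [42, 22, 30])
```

filter() returns a filter iterator object

filter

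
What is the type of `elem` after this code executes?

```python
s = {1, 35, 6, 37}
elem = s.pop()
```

Popping from a set of ints returns int

int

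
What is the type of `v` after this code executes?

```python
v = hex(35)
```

hex() returns str representation

str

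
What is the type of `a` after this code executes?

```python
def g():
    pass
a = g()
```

A function with no return statement returns None

NoneType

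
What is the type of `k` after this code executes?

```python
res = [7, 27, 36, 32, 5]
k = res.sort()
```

list.sort() returns None (sorts in place)

NoneType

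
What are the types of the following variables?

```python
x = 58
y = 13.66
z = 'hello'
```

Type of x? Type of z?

x is int; z is str

int, str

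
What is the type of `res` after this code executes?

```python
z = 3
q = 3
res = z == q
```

Equality comparison returns bool

bool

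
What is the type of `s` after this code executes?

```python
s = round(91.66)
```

round() with no ndigits arg returns int

int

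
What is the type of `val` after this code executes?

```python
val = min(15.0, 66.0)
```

min() of floats returns float

float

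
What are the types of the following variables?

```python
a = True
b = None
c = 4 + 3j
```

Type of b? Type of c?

b is NoneType; c is complex

NoneType, complex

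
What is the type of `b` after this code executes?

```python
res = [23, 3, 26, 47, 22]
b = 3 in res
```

'in' operator returns bool

bool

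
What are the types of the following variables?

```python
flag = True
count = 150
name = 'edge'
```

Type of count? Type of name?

count is int; name is str

int, str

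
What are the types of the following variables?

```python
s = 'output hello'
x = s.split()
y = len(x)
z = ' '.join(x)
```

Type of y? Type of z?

len() returns int; str.join() returns str

int, str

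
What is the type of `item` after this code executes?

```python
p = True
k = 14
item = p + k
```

bool + int returns int (True is 1, so 1 + 14 = 15)

int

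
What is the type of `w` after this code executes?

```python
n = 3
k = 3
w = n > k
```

Comparison operators return bool

bool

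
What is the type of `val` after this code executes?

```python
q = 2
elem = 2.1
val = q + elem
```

int + float returns float (2 + 2.1 = 4.1)

float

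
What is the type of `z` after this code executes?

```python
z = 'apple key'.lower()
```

str.lower() returns str

str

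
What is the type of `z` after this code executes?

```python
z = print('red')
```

print() returns None

NoneType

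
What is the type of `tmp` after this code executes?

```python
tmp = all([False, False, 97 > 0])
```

all() returns bool

bool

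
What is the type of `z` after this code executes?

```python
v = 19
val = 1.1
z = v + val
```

int + float returns float (19 + 1.1 = 20.1)

float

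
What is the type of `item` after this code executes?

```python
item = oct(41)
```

oct() returns str representation

str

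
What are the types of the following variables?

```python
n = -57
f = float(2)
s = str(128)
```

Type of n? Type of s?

n is int; s is str

int, str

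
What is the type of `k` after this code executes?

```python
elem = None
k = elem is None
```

'is' comparison returns bool

bool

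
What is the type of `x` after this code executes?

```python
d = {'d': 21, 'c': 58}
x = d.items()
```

dict.items() returns a dict_items view

dict_items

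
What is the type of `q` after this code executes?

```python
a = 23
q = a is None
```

'is' comparison returns bool

bool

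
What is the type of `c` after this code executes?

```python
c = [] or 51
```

'or' returns first truthy value (51, which is int)

int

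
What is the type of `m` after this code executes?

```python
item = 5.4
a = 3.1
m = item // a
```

float // float returns float (floor division preserves float type)

float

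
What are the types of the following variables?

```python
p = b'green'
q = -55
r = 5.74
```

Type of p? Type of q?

p is bytes; q is int

bytes, int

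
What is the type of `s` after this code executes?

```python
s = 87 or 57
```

'or' returns the first truthy value (87, which is int)

int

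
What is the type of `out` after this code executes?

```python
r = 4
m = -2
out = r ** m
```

int ** negative int returns float

float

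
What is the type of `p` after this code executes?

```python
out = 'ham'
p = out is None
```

'is' comparison returns bool

bool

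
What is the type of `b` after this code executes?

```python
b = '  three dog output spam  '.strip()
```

str.strip() returns str

str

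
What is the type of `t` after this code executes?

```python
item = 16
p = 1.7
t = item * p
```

int * float returns float (16 * 1.7 = 27.2)

float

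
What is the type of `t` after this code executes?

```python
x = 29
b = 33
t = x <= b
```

Comparison operators return bool

bool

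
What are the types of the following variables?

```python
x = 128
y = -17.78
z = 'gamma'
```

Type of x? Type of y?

x is int; y is float

int, float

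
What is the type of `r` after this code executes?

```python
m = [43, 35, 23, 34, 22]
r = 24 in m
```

'in' operator returns bool

bool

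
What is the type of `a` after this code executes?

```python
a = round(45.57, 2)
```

round() with ndigits arg returns float

float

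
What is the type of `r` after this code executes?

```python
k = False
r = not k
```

'not' always returns bool

bool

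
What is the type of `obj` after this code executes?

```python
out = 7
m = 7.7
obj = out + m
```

int + float returns float (7 + 7.7 = 14.7)

float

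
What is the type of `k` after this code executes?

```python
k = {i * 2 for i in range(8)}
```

A set comprehension {expr for x in iterable} produces a set

set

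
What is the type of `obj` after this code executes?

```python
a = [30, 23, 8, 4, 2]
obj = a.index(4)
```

list.index() returns int

int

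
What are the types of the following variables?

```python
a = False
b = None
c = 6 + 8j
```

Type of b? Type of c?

b is NoneType; c is complex

NoneType, complex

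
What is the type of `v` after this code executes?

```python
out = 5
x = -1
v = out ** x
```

int ** negative int returns float

float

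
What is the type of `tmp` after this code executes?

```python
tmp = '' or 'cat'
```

'or' returns first truthy value ('cat', which is str)

str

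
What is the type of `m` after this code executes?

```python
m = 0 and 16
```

'and' returns the first falsy value (0, which is int)

int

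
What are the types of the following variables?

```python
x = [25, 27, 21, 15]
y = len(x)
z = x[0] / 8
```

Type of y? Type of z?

len() returns int; int / int returns float

int, float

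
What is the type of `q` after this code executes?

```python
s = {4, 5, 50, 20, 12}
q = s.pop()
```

Popping from a set of ints returns int

int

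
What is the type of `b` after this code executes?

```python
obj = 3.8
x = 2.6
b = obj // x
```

float // float returns float (floor division preserves float type)

float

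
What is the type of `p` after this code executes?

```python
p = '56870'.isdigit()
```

str.isdigit() returns bool

bool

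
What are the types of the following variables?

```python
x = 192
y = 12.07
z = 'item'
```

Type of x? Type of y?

x is int; y is float

int, float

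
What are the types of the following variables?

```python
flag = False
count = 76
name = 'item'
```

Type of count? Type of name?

count is int; name is str

int, str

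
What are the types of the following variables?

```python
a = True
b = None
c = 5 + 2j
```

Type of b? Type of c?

b is NoneType; c is complex

NoneType, complex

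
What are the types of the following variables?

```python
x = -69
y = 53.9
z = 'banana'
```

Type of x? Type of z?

x is int; z is str

int, str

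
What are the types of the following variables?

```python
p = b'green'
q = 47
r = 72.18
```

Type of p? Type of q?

p is bytes; q is int

bytes, int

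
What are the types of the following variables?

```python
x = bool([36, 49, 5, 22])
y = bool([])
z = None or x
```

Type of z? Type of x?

None or <bool> returns the bool; bool() returns bool

bool, bool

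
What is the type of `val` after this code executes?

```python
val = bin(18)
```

bin() returns str representation

str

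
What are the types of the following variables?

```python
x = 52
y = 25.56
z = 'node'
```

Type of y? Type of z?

y is float; z is str

float, str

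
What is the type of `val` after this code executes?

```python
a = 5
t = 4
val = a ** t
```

int ** positive int returns int (5 ** 4 = 625)

int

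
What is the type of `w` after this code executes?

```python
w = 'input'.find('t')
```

str.find() returns int (index, or -1)

int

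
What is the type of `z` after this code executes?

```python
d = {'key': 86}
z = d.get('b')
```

dict.get() returns None when key 'b' is not found and no default given

NoneType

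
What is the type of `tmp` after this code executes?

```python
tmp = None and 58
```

'and' returns first falsy value (None)

NoneType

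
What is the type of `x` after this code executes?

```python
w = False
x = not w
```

'not' always returns bool

bool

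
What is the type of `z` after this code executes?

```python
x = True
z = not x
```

'not' always returns bool

bool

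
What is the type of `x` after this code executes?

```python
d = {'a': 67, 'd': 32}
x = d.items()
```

dict.items() returns a dict_items view

dict_items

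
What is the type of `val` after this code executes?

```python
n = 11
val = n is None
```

'is' comparison returns bool

bool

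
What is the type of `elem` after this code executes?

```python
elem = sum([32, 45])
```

sum() of ints returns int

int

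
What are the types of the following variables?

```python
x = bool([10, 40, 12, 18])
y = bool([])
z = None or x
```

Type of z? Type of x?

None or <bool> returns the bool; bool() returns bool

bool, bool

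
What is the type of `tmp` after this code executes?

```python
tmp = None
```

None has type NoneType

NoneType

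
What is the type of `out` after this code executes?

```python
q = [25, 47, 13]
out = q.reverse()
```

list.reverse() returns None

NoneType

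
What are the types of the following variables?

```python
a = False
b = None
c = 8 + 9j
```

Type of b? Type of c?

b is NoneType; c is complex

NoneType, complex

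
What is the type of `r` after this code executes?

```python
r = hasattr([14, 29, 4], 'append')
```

hasattr() returns bool

bool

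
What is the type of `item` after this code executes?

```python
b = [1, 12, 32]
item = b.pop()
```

list.pop() returns the popped element (int here)

int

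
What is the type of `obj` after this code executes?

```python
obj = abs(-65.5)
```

abs() of float returns float

float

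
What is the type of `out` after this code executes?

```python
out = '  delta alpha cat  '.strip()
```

str.strip() returns str

str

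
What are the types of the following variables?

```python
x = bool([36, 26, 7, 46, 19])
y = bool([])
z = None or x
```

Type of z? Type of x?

None or <bool> returns the bool; bool() returns bool

bool, bool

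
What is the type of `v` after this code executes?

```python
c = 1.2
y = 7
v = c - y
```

float - int returns float (1.2 - 7 = -5.8)

float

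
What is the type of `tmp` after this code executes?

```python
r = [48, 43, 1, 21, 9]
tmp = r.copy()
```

list.copy() returns list

list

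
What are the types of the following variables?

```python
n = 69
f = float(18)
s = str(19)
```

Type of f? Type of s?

f is float; s is str

float, str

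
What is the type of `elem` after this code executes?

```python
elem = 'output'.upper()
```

str.upper() returns str

str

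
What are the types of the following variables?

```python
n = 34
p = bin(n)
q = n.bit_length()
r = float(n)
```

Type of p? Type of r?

bin() returns str; float() returns float

str, float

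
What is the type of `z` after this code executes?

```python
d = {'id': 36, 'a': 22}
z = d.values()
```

.values() returns a dict_values view object

dict_values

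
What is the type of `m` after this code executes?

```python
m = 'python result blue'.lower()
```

str.lower() returns str

str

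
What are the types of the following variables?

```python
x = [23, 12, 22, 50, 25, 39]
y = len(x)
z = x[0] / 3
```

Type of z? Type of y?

int / int returns float; len() returns int

float, int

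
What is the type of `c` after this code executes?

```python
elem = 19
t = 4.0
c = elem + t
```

int + float returns float (19 + 4.0 = 23.0)

float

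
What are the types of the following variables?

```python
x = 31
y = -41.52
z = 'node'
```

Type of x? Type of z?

x is int; z is str

int, str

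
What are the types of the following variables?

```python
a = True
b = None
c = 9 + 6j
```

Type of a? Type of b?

a is bool; b is NoneType

bool, NoneType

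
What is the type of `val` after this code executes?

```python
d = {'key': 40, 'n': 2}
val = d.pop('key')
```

dict.pop() returns the value (int)

int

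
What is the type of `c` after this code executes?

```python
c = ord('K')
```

ord() returns int (Unicode code point)

int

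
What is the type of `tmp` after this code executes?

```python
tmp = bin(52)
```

bin() returns str representation

str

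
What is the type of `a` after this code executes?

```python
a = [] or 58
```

'or' returns first truthy value (58, which is int)

int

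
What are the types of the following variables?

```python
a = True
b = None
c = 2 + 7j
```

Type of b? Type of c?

b is NoneType; c is complex

NoneType, complex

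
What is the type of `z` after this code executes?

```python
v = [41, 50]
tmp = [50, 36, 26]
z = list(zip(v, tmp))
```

list(zip(...)) returns a list of tuples

list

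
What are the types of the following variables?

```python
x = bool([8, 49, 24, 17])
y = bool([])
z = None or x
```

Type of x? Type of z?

bool() returns bool; None or <bool> returns the bool

bool, bool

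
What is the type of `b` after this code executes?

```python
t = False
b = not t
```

'not' always returns bool

bool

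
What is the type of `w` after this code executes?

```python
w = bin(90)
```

bin() returns str representation

str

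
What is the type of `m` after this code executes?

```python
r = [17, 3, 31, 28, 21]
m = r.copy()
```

list.copy() returns list

list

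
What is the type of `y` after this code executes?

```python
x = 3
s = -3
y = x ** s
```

int ** negative int returns float

float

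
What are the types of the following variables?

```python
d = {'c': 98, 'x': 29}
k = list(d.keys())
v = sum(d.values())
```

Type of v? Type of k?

sum of int values returns int; list(...) returns list

int, list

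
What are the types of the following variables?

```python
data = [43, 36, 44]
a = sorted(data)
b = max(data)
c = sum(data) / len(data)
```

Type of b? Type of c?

max of ints returns int; int / int returns float

int, float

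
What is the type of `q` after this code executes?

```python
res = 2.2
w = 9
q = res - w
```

float - int returns float (2.2 - 9 = -6.8)

float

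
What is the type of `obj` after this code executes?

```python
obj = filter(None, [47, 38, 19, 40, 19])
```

filter() returns a filter iterator object

filter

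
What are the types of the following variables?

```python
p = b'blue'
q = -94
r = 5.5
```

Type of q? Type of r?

q is int; r is float

int, float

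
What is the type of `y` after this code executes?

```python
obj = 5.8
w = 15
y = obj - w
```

float - int returns float (5.8 - 15 = -9.2)

float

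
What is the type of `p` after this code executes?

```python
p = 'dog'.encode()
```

str.encode() returns bytes

bytes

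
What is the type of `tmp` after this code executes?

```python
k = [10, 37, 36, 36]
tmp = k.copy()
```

list.copy() returns list

list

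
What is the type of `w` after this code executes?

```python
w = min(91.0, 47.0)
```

min() of floats returns float

float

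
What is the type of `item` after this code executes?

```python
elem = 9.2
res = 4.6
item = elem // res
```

float // float returns float (floor division preserves float type)

float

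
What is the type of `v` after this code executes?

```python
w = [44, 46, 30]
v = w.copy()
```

list.copy() returns list

list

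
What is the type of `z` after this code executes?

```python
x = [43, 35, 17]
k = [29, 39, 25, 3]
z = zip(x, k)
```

zip() returns a zip iterator object

zip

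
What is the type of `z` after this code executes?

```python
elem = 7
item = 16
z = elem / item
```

int / int always returns float in Python 3 (7 / 16 = 0.4375)

float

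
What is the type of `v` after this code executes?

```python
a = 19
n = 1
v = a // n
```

int // int returns int (19 // 1 = 19)

int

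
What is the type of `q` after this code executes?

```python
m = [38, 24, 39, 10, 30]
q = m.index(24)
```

list.index() returns int

int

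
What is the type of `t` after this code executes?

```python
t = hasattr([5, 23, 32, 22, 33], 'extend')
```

hasattr() returns bool

bool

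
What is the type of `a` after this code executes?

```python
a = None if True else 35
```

Ternary: condition is True, if branch (None) taken → NoneType

NoneType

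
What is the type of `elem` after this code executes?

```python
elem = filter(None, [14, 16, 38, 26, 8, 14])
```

filter() returns a filter iterator object

filter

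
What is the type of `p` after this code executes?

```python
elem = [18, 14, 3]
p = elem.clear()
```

list.clear() returns None

NoneType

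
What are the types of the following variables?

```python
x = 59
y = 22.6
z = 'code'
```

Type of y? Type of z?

y is float; z is str

float, str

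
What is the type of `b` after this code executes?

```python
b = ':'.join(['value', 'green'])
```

str.join() returns str

str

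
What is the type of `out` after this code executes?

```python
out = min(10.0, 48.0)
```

min() of floats returns float

float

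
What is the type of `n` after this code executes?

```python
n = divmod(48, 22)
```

divmod() returns a tuple (quotient, remainder)

tuple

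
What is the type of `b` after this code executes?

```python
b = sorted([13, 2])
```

sorted() always returns list

list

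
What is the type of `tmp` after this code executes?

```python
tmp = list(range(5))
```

list(range(...)) returns list

list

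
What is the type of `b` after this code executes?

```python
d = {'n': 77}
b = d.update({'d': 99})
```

dict.update() returns None

NoneType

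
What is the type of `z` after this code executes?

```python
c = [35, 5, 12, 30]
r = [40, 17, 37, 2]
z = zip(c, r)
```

zip() returns a zip iterator object

zip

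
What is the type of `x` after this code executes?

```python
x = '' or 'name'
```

'or' returns first truthy value ('name', which is str)

str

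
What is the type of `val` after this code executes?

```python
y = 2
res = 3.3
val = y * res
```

int * float returns float (2 * 3.3 = 6.6)

float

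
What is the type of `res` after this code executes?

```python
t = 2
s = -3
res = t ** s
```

int ** negative int returns float

float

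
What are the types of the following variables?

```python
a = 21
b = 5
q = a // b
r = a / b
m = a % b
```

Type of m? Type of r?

int % int returns int; int / int returns float

int, float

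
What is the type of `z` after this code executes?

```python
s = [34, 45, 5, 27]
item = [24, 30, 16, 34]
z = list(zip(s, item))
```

list(zip(...)) returns a list of tuples

list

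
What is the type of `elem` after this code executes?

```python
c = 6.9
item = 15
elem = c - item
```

float - int returns float (6.9 - 15 = -8.1)

float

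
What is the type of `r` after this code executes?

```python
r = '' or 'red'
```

'or' returns first truthy value ('red', which is str)

str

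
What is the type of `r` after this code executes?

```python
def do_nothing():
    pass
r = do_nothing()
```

A function with no return statement returns None

NoneType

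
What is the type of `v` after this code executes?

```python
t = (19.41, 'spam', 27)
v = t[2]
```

Index 2 of tuple is 27 which is int

int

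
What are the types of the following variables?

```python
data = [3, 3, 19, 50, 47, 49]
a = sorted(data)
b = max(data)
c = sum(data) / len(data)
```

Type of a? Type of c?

sorted() returns list; int / int returns float

list, float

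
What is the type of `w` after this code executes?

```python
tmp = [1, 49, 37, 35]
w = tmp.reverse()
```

list.reverse() returns None

NoneType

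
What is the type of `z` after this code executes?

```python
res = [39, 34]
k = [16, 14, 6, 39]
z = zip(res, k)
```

zip() returns a zip iterator object

zip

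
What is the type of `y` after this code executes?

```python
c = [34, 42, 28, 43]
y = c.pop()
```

list.pop() returns the popped element (int here)

int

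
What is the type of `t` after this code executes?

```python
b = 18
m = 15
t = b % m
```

int % int returns int (18 % 15 = 3)

int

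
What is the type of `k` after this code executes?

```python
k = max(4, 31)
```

max() of ints returns int

int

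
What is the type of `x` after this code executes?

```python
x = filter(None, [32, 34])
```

filter() returns a filter iterator object

filter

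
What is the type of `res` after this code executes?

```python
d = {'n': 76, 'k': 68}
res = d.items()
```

dict.items() returns a dict_items view

dict_items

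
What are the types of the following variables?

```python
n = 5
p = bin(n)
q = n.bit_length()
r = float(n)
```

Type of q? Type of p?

int.bit_length() returns int; bin() returns str

int, str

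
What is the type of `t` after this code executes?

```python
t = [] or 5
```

'or' returns first truthy value (5, which is int)

int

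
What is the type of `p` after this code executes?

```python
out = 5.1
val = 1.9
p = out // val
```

float // float returns float (floor division preserves float type)

float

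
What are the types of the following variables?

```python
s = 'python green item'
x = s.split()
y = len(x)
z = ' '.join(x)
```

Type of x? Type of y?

str.split() returns list; len() returns int

list, int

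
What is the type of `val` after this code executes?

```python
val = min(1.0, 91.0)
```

min() of floats returns float

float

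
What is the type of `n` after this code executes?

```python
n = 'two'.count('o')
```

str.count() returns int

int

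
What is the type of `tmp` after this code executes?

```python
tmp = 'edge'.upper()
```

str.upper() returns str

str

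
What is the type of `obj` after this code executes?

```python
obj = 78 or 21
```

'or' returns the first truthy value (78, which is int)

int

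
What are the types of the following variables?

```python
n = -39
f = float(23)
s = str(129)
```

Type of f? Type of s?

f is float; s is str

float, str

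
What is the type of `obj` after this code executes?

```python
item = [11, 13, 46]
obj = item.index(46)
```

list.index() returns int

int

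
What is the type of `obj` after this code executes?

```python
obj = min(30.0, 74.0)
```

min() of floats returns float

float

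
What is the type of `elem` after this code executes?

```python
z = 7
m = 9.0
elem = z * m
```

int * float returns float (7 * 9.0 = 63.0)

float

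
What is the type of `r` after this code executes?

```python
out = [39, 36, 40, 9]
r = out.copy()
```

list.copy() returns list

list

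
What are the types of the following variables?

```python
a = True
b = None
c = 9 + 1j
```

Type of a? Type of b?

a is bool; b is NoneType

bool, NoneType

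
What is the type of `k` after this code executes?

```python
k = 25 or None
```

'or' returns first truthy value (25, int)

int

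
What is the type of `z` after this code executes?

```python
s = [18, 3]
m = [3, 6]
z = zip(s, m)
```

zip() returns a zip iterator object

zip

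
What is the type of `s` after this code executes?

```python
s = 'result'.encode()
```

str.encode() returns bytes

bytes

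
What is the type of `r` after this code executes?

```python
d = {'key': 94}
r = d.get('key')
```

dict.get() returns the value (int) when key is found

int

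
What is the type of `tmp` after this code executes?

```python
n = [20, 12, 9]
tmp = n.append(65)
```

list.append() returns None (mutates in place)

NoneType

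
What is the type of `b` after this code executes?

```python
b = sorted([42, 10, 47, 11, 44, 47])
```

sorted() always returns list

list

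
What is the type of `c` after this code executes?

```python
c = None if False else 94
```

Ternary: condition is False, else branch (94) taken → int

int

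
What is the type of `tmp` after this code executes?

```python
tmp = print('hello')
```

print() returns None

NoneType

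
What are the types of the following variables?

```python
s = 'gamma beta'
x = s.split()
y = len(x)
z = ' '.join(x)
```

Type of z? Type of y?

str.join() returns str; len() returns int

str, int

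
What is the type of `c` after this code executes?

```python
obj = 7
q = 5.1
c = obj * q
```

int * float returns float (7 * 5.1 = 35.7)

float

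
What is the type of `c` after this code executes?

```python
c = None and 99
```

'and' returns first falsy value (None)

NoneType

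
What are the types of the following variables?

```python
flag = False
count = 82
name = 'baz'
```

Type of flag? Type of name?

flag is bool; name is str

bool, str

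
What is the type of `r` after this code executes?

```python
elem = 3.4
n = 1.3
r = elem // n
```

float // float returns float (floor division preserves float type)

float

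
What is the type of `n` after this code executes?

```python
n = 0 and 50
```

'and' returns the first falsy value (0, which is int)

int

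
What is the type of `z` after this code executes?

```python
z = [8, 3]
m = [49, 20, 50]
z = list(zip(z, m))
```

list(zip(...)) returns a list of tuples

list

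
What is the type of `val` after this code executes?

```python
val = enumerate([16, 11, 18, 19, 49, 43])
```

enumerate() returns an enumerate iterator object

enumerate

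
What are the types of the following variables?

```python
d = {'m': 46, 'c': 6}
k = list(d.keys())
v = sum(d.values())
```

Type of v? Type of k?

sum of int values returns int; list(...) returns list

int, list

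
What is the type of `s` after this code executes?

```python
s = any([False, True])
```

any() returns bool

bool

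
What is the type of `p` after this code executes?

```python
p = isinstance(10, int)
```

isinstance() returns bool

bool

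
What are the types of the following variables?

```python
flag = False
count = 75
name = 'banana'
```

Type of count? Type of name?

count is int; name is str

int, str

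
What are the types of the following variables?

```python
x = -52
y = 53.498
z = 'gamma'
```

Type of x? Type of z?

x is int; z is str

int, str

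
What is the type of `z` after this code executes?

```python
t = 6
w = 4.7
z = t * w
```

int * float returns float (6 * 4.7 = 28.2)

float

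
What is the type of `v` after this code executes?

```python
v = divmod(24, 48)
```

divmod() returns a tuple (quotient, remainder)

tuple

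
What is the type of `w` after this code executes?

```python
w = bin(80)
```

bin() returns str representation

str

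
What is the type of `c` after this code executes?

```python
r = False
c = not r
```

'not' always returns bool

bool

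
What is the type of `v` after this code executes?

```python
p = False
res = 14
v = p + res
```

bool + int returns int (False is 0, so 0 + 14 = 14)

int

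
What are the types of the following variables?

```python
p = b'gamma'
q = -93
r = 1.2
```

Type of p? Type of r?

p is bytes; r is float

bytes, float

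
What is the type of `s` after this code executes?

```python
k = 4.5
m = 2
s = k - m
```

float - int returns float (4.5 - 2 = 2.5)

float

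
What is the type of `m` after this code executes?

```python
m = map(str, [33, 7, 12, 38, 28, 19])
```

map() returns a map iterator object

map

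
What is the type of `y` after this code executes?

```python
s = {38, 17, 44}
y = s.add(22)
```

set.add() returns None (mutates in place)

NoneType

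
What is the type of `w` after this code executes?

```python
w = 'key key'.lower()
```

str.lower() returns str

str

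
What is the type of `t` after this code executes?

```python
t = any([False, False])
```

any() returns bool

bool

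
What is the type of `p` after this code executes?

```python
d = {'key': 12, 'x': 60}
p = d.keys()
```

.keys() returns a dict_keys view object

dict_keys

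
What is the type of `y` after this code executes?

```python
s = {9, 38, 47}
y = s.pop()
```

Popping from a set of ints returns int

int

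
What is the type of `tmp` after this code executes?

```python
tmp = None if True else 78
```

Ternary: condition is True, if branch (None) taken → NoneType

NoneType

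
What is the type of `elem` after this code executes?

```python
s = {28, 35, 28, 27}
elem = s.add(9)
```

set.add() returns None (mutates in place)

NoneType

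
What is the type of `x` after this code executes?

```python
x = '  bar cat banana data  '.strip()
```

str.strip() returns str

str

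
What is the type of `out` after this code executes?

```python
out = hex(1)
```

hex() returns str representation

str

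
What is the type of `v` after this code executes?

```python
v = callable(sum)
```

callable() returns bool

bool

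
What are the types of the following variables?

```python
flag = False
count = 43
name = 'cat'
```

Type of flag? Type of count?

flag is bool; count is int

bool, int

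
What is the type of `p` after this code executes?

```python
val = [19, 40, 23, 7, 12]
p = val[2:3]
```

Slicing a list always returns a list

list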